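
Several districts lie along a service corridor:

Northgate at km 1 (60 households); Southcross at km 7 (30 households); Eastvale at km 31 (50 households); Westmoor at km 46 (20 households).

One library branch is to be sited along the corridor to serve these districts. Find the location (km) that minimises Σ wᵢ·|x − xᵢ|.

x = 7

For a sum of weighted absolute distances on a line, the optimum is the weighted median (not the mean). Total weight W = 160; half-weight = 80.
Sort by position and accumulate weight:
  km 1 (Northgate, w=60) → cum 60
  km 7 (Southcross, w=30) → cum 90  ≥ 80 → median here
  km 31 (Eastvale, w=50) → cum 140
  km 46 (Westmoor, w=20) → cum 160
Optimal location: km 7.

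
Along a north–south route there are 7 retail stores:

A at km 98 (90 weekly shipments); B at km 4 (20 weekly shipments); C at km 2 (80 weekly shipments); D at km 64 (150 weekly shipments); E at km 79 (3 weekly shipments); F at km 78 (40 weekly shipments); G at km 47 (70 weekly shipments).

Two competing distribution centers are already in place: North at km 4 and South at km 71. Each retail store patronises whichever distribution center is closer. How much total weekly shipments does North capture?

The indifferent point is the midpoint (4+71)/2 = 37.5; retail stores left of it (closer to North at 4) go to North, those right go to South.
  C at 2 (w=80) → North
  B at 4 (w=20) → North
  G at 47 (w=70) → South
  D at 64 (w=150) → South
  F at 78 (w=40) → South
  E at 79 (w=3) → South
  A at 98 (w=90) → South
North captures 100; South captures 353.

100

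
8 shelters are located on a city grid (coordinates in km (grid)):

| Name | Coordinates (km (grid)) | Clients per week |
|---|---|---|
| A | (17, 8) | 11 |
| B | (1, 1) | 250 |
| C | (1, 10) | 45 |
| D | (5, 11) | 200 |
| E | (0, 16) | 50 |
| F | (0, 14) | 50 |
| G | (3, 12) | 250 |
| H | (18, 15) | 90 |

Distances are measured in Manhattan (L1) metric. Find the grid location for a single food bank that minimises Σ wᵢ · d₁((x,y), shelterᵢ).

Manhattan distance separates: Σwᵢ(|x−xᵢ|+|y−yᵢ|) = Σwᵢ|x−xᵢ| + Σwᵢ|y−yᵢ|, so x and y are optimised independently as 1-D weighted medians.
Total weight W = 946; half = 473.
x-coordinate, sorted with cumulative weight:
  x=0 (E, w=50) cum 50
  x=0 (F, w=50) cum 100
  x=1 (B, w=250) cum 350
  x=1 (C, w=45) cum 395
  x=3 (G, w=250) cum 645  ← median
  x=5 (D, w=200) cum 845
  x=17 (A, w=11) cum 856
  x=18 (H, w=90) cum 946
⇒ x* = 3
y-coordinate, sorted with cumulative weight:
  y=1 (B, w=250) cum 250
  y=8 (A, w=11) cum 261
  y=10 (C, w=45) cum 306
  y=11 (D, w=200) cum 506  ← median
  y=12 (G, w=250) cum 756
  y=14 (F, w=50) cum 806
  y=15 (H, w=90) cum 896
  y=16 (E, w=50) cum 946
⇒ y* = 11

(3, 11)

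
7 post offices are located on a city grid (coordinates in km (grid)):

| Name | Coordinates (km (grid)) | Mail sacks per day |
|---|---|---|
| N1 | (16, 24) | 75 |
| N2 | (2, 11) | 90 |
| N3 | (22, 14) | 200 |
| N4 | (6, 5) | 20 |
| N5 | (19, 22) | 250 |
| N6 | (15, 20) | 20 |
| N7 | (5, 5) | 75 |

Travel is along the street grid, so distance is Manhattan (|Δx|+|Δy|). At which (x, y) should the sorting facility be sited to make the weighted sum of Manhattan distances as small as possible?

Manhattan distance separates: Σwᵢ(|x−xᵢ|+|y−yᵢ|) = Σwᵢ|x−xᵢ| + Σwᵢ|y−yᵢ|, so x and y are optimised independently as 1-D weighted medians.
Total weight W = 730; half = 365.
x-coordinate, sorted with cumulative weight:
  x=2 (N2, w=90) cum 90
  x=5 (N7, w=75) cum 165
  x=6 (N4, w=20) cum 185
  x=15 (N6, w=20) cum 205
  x=16 (N1, w=75) cum 280
  x=19 (N5, w=250) cum 530  ← median
  x=22 (N3, w=200) cum 730
⇒ x* = 19
y-coordinate, sorted with cumulative weight:
  y=5 (N4, w=20) cum 20
  y=5 (N7, w=75) cum 95
  y=11 (N2, w=90) cum 185
  y=14 (N3, w=200) cum 385  ← median
  y=20 (N6, w=20) cum 405
  y=22 (N5, w=250) cum 655
  y=24 (N1, w=75) cum 730
⇒ y* = 14

(19, 14)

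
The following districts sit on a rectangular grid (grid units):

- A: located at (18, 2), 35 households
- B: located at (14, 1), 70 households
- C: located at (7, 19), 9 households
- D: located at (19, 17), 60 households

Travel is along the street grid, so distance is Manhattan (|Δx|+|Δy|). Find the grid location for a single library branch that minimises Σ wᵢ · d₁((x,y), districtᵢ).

(18, 2)

Manhattan distance separates: Σwᵢ(|x−xᵢ|+|y−yᵢ|) = Σwᵢ|x−xᵢ| + Σwᵢ|y−yᵢ|, so x and y are optimised independently as 1-D weighted medians.
Total weight W = 174; half = 87.
x-coordinate, sorted with cumulative weight:
  x=7 (C, w=9) cum 9
  x=14 (B, w=70) cum 79
  x=18 (A, w=35) cum 114  ← median
  x=19 (D, w=60) cum 174
⇒ x* = 18
y-coordinate, sorted with cumulative weight:
  y=1 (B, w=70) cum 70
  y=2 (A, w=35) cum 105  ← median
  y=17 (D, w=60) cum 165
  y=19 (C, w=9) cum 174
⇒ y* = 2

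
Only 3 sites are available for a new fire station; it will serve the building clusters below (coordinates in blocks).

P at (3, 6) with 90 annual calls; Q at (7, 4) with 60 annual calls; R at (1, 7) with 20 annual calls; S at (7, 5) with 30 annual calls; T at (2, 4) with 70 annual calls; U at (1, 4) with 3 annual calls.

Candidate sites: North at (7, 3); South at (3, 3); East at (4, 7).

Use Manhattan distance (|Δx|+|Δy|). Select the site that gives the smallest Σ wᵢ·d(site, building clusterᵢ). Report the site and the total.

Total weighted distance at each candidate:
  North (7, 3): total = 1391
  South (3, 3): total = 1019
  East (4, 7): total = 1118
Minimum is at South with total 1019 blocks.

South, total 1019 blocks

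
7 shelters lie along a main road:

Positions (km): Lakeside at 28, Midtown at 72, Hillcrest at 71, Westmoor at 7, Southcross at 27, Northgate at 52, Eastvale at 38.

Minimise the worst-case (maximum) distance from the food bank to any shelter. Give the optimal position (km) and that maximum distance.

location 39.5, max distance 32.5

The 1-center on a line is the midpoint of the two extreme points: leftmost at 7, rightmost at 72.
Optimal location = (7 + 72)/2 = 39.5; maximum distance = (72 − 7)/2 = 32.5.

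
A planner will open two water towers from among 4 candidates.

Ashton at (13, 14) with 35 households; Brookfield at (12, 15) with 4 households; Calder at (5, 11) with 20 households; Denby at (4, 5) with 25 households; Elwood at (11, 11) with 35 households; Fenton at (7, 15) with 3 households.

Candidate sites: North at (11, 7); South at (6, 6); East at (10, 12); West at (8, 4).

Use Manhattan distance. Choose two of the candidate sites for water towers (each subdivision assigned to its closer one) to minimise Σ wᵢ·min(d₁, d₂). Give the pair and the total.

{South, East}, total 478

Evaluate every pair (each demand assigned to the nearer of the two):
  {South, East}: total = 478
  {East, West}: total = 528
  {North, East}: total = 628
  {North, South}: total = 716
  {North, West}: total = 852
  {South, West}: total = 1160
Best pair: {South, East} with total 478.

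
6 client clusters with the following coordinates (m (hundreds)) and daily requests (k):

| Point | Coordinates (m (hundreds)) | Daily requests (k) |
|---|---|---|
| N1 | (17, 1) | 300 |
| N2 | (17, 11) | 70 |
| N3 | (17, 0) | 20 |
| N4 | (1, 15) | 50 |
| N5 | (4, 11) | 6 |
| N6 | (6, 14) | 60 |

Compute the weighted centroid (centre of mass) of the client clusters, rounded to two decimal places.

The minimiser of Σwᵢ‖p−pᵢ‖² is the weighted centroid p* = (Σwᵢpᵢ)/(Σwᵢ).
Σwᵢ = 506.
Σwᵢxᵢ = 300·17 + 70·17 + 20·17 + 50·1 + 6·4 + 60·6 = 7064.
Σwᵢyᵢ = 300·1 + 70·11 + 20·0 + 50·15 + 6·11 + 60·14 = 2726.
x* = 7064/506 = 13.96, y* = 2726/506 = 5.39.

(13.96, 5.39)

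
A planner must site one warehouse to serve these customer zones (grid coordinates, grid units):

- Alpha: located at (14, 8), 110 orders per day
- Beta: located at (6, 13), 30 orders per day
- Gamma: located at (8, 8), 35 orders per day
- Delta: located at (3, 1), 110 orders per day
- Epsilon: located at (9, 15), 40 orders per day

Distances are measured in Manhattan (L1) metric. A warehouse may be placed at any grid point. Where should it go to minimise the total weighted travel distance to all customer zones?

(8, 8)

Manhattan distance separates: Σwᵢ(|x−xᵢ|+|y−yᵢ|) = Σwᵢ|x−xᵢ| + Σwᵢ|y−yᵢ|, so x and y are optimised independently as 1-D weighted medians.
Total weight W = 325; half = 162.5.
x-coordinate, sorted with cumulative weight:
  x=3 (Delta, w=110) cum 110
  x=6 (Beta, w=30) cum 140
  x=8 (Gamma, w=35) cum 175  ← median
  x=9 (Epsilon, w=40) cum 215
  x=14 (Alpha, w=110) cum 325
⇒ x* = 8
y-coordinate, sorted with cumulative weight:
  y=1 (Delta, w=110) cum 110
  y=8 (Alpha, w=110) cum 220  ← median
  y=8 (Gamma, w=35) cum 255
  y=13 (Beta, w=30) cum 285
  y=15 (Epsilon, w=40) cum 325
⇒ y* = 8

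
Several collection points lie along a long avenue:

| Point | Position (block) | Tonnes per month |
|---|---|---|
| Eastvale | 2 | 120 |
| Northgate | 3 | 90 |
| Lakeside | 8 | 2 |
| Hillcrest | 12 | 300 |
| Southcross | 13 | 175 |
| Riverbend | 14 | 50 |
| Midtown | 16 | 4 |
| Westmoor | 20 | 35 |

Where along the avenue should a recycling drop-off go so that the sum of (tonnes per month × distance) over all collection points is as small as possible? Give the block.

x = 12

For a sum of weighted absolute distances on a line, the optimum is the weighted median (not the mean). Total weight W = 776; half-weight = 388.
Sort by position and accumulate weight:
  block 2 (Eastvale, w=120) → cum 120
  block 3 (Northgate, w=90) → cum 210
  block 8 (Lakeside, w=2) → cum 212
  block 12 (Hillcrest, w=300) → cum 512  ≥ 388 → median here
  block 13 (Southcross, w=175) → cum 687
  block 14 (Riverbend, w=50) → cum 737
  block 16 (Midtown, w=4) → cum 741
  block 20 (Westmoor, w=35) → cum 776
Optimal location: block 12.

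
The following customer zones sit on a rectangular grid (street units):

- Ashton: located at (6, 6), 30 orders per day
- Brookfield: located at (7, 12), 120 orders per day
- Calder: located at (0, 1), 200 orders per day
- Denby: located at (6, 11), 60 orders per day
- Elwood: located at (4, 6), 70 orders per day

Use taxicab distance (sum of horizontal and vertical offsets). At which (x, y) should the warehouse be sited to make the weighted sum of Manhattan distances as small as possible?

Manhattan distance separates: Σwᵢ(|x−xᵢ|+|y−yᵢ|) = Σwᵢ|x−xᵢ| + Σwᵢ|y−yᵢ|, so x and y are optimised independently as 1-D weighted medians.
Total weight W = 480; half = 240.
x-coordinate, sorted with cumulative weight:
  x=0 (Calder, w=200) cum 200
  x=4 (Elwood, w=70) cum 270  ← median
  x=6 (Ashton, w=30) cum 300
  x=6 (Denby, w=60) cum 360
  x=7 (Brookfield, w=120) cum 480
⇒ x* = 4
y-coordinate, sorted with cumulative weight:
  y=1 (Calder, w=200) cum 200
  y=6 (Ashton, w=30) cum 230
  y=6 (Elwood, w=70) cum 300  ← median
  y=11 (Denby, w=60) cum 360
  y=12 (Brookfield, w=120) cum 480
⇒ y* = 6

(4, 6)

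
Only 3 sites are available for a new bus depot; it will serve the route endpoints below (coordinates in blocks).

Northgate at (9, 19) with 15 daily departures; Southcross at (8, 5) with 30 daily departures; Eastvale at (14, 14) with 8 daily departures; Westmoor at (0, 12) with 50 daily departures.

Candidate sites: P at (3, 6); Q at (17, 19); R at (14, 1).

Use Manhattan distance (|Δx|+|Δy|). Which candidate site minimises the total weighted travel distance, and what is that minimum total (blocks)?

Total weighted distance at each candidate:
  P (3, 6): total = 1067
  Q (17, 19): total = 2074
  R (14, 1): total = 1999
Minimum is at P with total 1067 blocks.

P, total 1067 blocks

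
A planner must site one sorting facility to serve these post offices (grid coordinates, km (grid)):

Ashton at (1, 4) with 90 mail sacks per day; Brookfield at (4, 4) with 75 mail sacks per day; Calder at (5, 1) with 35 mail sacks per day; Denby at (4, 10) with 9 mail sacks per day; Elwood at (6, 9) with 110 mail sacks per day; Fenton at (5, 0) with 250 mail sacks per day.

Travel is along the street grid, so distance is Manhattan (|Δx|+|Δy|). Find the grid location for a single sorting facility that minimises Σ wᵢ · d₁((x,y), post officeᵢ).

Manhattan distance separates: Σwᵢ(|x−xᵢ|+|y−yᵢ|) = Σwᵢ|x−xᵢ| + Σwᵢ|y−yᵢ|, so x and y are optimised independently as 1-D weighted medians.
Total weight W = 569; half = 284.5.
x-coordinate, sorted with cumulative weight:
  x=1 (Ashton, w=90) cum 90
  x=4 (Brookfield, w=75) cum 165
  x=4 (Denby, w=9) cum 174
  x=5 (Calder, w=35) cum 209
  x=5 (Fenton, w=250) cum 459  ← median
  x=6 (Elwood, w=110) cum 569
⇒ x* = 5
y-coordinate, sorted with cumulative weight:
  y=0 (Fenton, w=250) cum 250
  y=1 (Calder, w=35) cum 285  ← median
  y=4 (Ashton, w=90) cum 375
  y=4 (Brookfield, w=75) cum 450
  y=9 (Elwood, w=110) cum 560
  y=10 (Denby, w=9) cum 569
⇒ y* = 1

(5, 1)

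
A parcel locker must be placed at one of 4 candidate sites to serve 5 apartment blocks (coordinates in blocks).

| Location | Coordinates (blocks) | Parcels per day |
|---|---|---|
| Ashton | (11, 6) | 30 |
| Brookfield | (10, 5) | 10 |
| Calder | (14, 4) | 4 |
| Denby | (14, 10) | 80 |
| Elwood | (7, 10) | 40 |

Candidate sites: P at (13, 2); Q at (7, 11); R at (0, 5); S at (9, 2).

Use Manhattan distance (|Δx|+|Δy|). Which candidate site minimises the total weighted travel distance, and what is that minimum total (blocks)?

Q, total 1096 blocks

Total weighted distance at each candidate:
  P (13, 2): total = 1532
  Q (7, 11): total = 1096
  R (0, 5): total = 2520
  S (9, 2): total = 1688
Minimum is at Q with total 1096 blocks.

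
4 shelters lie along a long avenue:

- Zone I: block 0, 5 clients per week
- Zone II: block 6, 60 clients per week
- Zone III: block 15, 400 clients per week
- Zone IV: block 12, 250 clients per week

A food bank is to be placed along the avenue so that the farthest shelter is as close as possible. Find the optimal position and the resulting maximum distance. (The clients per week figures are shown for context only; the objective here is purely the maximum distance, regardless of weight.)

The 1-center on a line is the midpoint of the two extreme points: leftmost at 0, rightmost at 15.
Optimal location = (0 + 15)/2 = 7.5; maximum distance = (15 − 0)/2 = 7.5.

location 7.5, max distance 7.5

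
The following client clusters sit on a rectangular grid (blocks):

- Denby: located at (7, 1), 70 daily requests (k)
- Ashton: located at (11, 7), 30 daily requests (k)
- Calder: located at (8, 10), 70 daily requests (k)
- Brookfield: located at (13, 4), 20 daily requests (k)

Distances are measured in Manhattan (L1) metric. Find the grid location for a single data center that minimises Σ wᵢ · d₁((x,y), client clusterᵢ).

Manhattan distance separates: Σwᵢ(|x−xᵢ|+|y−yᵢ|) = Σwᵢ|x−xᵢ| + Σwᵢ|y−yᵢ|, so x and y are optimised independently as 1-D weighted medians.
Total weight W = 190; half = 95.
x-coordinate, sorted with cumulative weight:
  x=7 (Denby, w=70) cum 70
  x=8 (Calder, w=70) cum 140  ← median
  x=11 (Ashton, w=30) cum 170
  x=13 (Brookfield, w=20) cum 190
⇒ x* = 8
y-coordinate, sorted with cumulative weight:
  y=1 (Denby, w=70) cum 70
  y=4 (Brookfield, w=20) cum 90
  y=7 (Ashton, w=30) cum 120  ← median
  y=10 (Calder, w=70) cum 190
⇒ y* = 7

(8, 7)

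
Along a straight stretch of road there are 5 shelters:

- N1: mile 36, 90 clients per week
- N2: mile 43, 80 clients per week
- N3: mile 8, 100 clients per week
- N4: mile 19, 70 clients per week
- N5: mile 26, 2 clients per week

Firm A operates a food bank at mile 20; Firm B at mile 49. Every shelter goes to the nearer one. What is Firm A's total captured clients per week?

The indifferent point is the midpoint (20+49)/2 = 34.5; shelters left of it (closer to Firm A at 20) go to Firm A, those right go to Firm B.
  N3 at 8 (w=100) → Firm A
  N4 at 19 (w=70) → Firm A
  N5 at 26 (w=2) → Firm A
  N1 at 36 (w=90) → Firm B
  N2 at 43 (w=80) → Firm B
Firm A captures 172; Firm B captures 170.

172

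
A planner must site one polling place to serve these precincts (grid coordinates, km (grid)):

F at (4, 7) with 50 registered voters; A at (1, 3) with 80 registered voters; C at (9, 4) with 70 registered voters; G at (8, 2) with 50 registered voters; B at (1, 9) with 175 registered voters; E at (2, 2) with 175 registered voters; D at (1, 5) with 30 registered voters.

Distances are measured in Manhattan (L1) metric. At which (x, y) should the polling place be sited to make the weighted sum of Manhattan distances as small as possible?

(2, 4)

Manhattan distance separates: Σwᵢ(|x−xᵢ|+|y−yᵢ|) = Σwᵢ|x−xᵢ| + Σwᵢ|y−yᵢ|, so x and y are optimised independently as 1-D weighted medians.
Total weight W = 630; half = 315.
x-coordinate, sorted with cumulative weight:
  x=1 (A, w=80) cum 80
  x=1 (B, w=175) cum 255
  x=1 (D, w=30) cum 285
  x=2 (E, w=175) cum 460  ← median
  x=4 (F, w=50) cum 510
  x=8 (G, w=50) cum 560
  x=9 (C, w=70) cum 630
⇒ x* = 2
y-coordinate, sorted with cumulative weight:
  y=2 (G, w=50) cum 50
  y=2 (E, w=175) cum 225
  y=3 (A, w=80) cum 305
  y=4 (C, w=70) cum 375  ← median
  y=5 (D, w=30) cum 405
  y=7 (F, w=50) cum 455
  y=9 (B, w=175) cum 630
⇒ y* = 4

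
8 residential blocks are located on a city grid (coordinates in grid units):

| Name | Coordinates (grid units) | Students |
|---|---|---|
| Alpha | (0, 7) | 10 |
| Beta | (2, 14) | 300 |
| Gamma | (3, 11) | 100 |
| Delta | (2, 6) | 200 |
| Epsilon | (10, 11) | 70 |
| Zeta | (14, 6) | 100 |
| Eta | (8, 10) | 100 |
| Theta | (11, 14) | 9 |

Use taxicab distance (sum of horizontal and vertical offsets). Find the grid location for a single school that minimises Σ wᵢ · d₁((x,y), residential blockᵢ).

(2, 11)

Manhattan distance separates: Σwᵢ(|x−xᵢ|+|y−yᵢ|) = Σwᵢ|x−xᵢ| + Σwᵢ|y−yᵢ|, so x and y are optimised independently as 1-D weighted medians.
Total weight W = 889; half = 444.5.
x-coordinate, sorted with cumulative weight:
  x=0 (Alpha, w=10) cum 10
  x=2 (Beta, w=300) cum 310
  x=2 (Delta, w=200) cum 510  ← median
  x=3 (Gamma, w=100) cum 610
  x=8 (Eta, w=100) cum 710
  x=10 (Epsilon, w=70) cum 780
  x=11 (Theta, w=9) cum 789
  x=14 (Zeta, w=100) cum 889
⇒ x* = 2
y-coordinate, sorted with cumulative weight:
  y=6 (Delta, w=200) cum 200
  y=6 (Zeta, w=100) cum 300
  y=7 (Alpha, w=10) cum 310
  y=10 (Eta, w=100) cum 410
  y=11 (Gamma, w=100) cum 510  ← median
  y=11 (Epsilon, w=70) cum 580
  y=14 (Beta, w=300) cum 880
  y=14 (Theta, w=9) cum 889
⇒ y* = 11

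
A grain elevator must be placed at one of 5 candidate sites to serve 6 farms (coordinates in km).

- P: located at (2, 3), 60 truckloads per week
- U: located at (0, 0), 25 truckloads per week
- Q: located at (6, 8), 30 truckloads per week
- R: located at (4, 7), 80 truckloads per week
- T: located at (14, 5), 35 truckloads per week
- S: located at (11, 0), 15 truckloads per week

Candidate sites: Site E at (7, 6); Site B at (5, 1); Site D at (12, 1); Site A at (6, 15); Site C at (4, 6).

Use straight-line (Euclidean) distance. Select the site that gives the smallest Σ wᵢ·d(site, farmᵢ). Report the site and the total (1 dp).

Site C, total 1051.5 km

Total weighted distance at each candidate:
  Site E (7, 6): total = 1256.1
  Site B (5, 1): total = 1478.5
  Site D (12, 1): total = 2167.2
  Site A (6, 15): total = 2717.9
  Site C (4, 6): total = 1051.5
Minimum is at Site C with total 1051.5 km.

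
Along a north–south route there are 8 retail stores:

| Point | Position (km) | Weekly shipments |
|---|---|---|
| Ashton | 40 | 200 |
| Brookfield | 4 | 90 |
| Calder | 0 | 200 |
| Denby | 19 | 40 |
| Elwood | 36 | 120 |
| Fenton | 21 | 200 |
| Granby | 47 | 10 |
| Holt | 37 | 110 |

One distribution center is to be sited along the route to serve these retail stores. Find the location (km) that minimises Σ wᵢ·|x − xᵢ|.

For a sum of weighted absolute distances on a line, the optimum is the weighted median (not the mean). Total weight W = 970; half-weight = 485.
Sort by position and accumulate weight:
  km 0 (Calder, w=200) → cum 200
  km 4 (Brookfield, w=90) → cum 290
  km 19 (Denby, w=40) → cum 330
  km 21 (Fenton, w=200) → cum 530  ≥ 485 → median here
  km 36 (Elwood, w=120) → cum 650
  km 37 (Holt, w=110) → cum 760
  km 40 (Ashton, w=200) → cum 960
  km 47 (Granby, w=10) → cum 970
Optimal location: km 21.

x = 21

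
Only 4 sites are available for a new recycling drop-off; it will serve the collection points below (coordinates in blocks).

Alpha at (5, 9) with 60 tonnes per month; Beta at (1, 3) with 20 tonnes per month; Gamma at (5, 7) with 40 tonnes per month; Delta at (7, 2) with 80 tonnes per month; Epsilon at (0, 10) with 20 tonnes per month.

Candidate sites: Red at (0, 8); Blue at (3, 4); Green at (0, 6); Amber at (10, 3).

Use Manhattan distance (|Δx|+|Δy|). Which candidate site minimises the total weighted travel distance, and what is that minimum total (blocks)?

Total weighted distance at each candidate:
  Red (0, 8): total = 1800
  Blue (3, 4): total = 1340
  Green (0, 6): total = 1760
  Amber (10, 3): total = 1860
Minimum is at Blue with total 1340 blocks.

Blue, total 1340 blocks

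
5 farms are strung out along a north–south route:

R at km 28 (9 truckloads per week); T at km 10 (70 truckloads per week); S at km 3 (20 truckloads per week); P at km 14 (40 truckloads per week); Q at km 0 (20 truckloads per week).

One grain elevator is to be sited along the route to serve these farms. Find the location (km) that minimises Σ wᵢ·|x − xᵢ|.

x = 10

For a sum of weighted absolute distances on a line, the optimum is the weighted median (not the mean). Total weight W = 159; half-weight = 79.5.
Sort by position and accumulate weight:
  km 0 (Q, w=20) → cum 20
  km 3 (S, w=20) → cum 40
  km 10 (T, w=70) → cum 110  ≥ 79.5 → median here
  km 14 (P, w=40) → cum 150
  km 28 (R, w=9) → cum 159
Optimal location: km 10.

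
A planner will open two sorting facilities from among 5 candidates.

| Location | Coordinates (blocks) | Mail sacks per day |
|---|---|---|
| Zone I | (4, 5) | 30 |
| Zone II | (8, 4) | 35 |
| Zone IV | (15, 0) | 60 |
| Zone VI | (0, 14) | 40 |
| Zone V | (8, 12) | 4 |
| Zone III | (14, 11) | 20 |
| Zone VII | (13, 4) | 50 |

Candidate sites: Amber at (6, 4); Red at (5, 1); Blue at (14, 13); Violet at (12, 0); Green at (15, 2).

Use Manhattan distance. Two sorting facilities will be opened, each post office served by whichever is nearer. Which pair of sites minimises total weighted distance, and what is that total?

Evaluate every pair (each demand assigned to the nearer of the two):
  {Amber, Green}: total = 1360
  {Amber, Violet}: total = 1530
  {Red, Green}: total = 1656
  {Blue, Green}: total = 1723
  {Blue, Violet}: total = 1768
  {Red, Violet}: total = 1826
  {Amber, Blue}: total = 1958
  {Amber, Red}: total = 2150
  {Red, Blue}: total = 2188
  {Violet, Green}: total = 2294
Best pair: {Amber, Green} with total 1360.

{Amber, Green}, total 1360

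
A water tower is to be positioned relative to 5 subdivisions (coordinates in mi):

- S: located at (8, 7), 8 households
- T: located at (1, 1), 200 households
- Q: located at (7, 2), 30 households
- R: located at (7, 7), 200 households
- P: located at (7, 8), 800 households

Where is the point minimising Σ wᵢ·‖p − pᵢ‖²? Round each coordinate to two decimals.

(6.04, 6.56)

The minimiser of Σwᵢ‖p−pᵢ‖² is the weighted centroid p* = (Σwᵢpᵢ)/(Σwᵢ).
Σwᵢ = 1238.
Σwᵢxᵢ = 8·8 + 200·1 + 30·7 + 200·7 + 800·7 = 7474.
Σwᵢyᵢ = 8·7 + 200·1 + 30·2 + 200·7 + 800·8 = 8116.
x* = 7474/1238 = 6.04, y* = 8116/1238 = 6.56.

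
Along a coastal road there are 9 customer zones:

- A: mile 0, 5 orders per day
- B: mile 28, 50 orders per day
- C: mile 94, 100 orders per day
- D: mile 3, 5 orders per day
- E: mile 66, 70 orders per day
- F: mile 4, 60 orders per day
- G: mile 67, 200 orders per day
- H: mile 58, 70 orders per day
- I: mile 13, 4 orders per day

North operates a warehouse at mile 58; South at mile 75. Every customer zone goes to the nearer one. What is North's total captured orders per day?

264

The indifferent point is the midpoint (58+75)/2 = 66.5; customer zones left of it (closer to North at 58) go to North, those right go to South.
  A at 0 (w=5) → North
  D at 3 (w=5) → North
  F at 4 (w=60) → North
  I at 13 (w=4) → North
  B at 28 (w=50) → North
  H at 58 (w=70) → North
  E at 66 (w=70) → North
  G at 67 (w=200) → South
  C at 94 (w=100) → South
North captures 264; South captures 300.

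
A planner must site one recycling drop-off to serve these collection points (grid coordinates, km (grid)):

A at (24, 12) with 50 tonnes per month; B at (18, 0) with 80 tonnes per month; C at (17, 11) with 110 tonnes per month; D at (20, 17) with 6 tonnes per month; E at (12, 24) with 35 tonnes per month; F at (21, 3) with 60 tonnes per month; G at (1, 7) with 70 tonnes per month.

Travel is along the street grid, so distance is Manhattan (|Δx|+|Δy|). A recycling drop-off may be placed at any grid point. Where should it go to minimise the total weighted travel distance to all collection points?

Manhattan distance separates: Σwᵢ(|x−xᵢ|+|y−yᵢ|) = Σwᵢ|x−xᵢ| + Σwᵢ|y−yᵢ|, so x and y are optimised independently as 1-D weighted medians.
Total weight W = 411; half = 205.5.
x-coordinate, sorted with cumulative weight:
  x=1 (G, w=70) cum 70
  x=12 (E, w=35) cum 105
  x=17 (C, w=110) cum 215  ← median
  x=18 (B, w=80) cum 295
  x=20 (D, w=6) cum 301
  x=21 (F, w=60) cum 361
  x=24 (A, w=50) cum 411
⇒ x* = 17
y-coordinate, sorted with cumulative weight:
  y=0 (B, w=80) cum 80
  y=3 (F, w=60) cum 140
  y=7 (G, w=70) cum 210  ← median
  y=11 (C, w=110) cum 320
  y=12 (A, w=50) cum 370
  y=17 (D, w=6) cum 376
  y=24 (E, w=35) cum 411
⇒ y* = 7

(17, 7)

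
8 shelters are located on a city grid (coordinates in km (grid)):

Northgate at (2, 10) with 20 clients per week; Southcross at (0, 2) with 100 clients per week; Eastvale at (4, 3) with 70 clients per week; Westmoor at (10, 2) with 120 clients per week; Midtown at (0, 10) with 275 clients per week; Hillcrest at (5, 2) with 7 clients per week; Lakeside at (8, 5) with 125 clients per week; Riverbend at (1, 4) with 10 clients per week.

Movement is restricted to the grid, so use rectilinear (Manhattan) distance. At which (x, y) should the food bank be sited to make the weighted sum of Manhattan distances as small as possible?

(0, 5)

Manhattan distance separates: Σwᵢ(|x−xᵢ|+|y−yᵢ|) = Σwᵢ|x−xᵢ| + Σwᵢ|y−yᵢ|, so x and y are optimised independently as 1-D weighted medians.
Total weight W = 727; half = 363.5.
x-coordinate, sorted with cumulative weight:
  x=0 (Southcross, w=100) cum 100
  x=0 (Midtown, w=275) cum 375  ← median
  x=1 (Riverbend, w=10) cum 385
  x=2 (Northgate, w=20) cum 405
  x=4 (Eastvale, w=70) cum 475
  x=5 (Hillcrest, w=7) cum 482
  x=8 (Lakeside, w=125) cum 607
  x=10 (Westmoor, w=120) cum 727
⇒ x* = 0
y-coordinate, sorted with cumulative weight:
  y=2 (Southcross, w=100) cum 100
  y=2 (Westmoor, w=120) cum 220
  y=2 (Hillcrest, w=7) cum 227
  y=3 (Eastvale, w=70) cum 297
  y=4 (Riverbend, w=10) cum 307
  y=5 (Lakeside, w=125) cum 432  ← median
  y=10 (Northgate, w=20) cum 452
  y=10 (Midtown, w=275) cum 727
⇒ y* = 5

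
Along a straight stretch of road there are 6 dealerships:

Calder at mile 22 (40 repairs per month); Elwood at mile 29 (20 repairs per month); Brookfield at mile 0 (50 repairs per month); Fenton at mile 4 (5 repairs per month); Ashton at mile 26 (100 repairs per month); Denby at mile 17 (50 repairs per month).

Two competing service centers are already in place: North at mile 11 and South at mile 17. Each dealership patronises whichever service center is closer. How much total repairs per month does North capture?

The indifferent point is the midpoint (11+17)/2 = 14; dealerships left of it (closer to North at 11) go to North, those right go to South.
  Brookfield at 0 (w=50) → North
  Fenton at 4 (w=5) → North
  Denby at 17 (w=50) → South
  Calder at 22 (w=40) → South
  Ashton at 26 (w=100) → South
  Elwood at 29 (w=20) → South
North captures 55; South captures 210.

55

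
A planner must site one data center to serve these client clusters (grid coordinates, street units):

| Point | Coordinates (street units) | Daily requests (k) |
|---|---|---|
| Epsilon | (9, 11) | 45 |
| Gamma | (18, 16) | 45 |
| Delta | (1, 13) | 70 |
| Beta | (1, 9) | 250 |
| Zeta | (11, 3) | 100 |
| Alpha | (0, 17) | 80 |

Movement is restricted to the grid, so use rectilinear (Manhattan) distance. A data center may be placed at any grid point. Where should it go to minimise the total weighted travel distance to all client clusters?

Manhattan distance separates: Σwᵢ(|x−xᵢ|+|y−yᵢ|) = Σwᵢ|x−xᵢ| + Σwᵢ|y−yᵢ|, so x and y are optimised independently as 1-D weighted medians.
Total weight W = 590; half = 295.
x-coordinate, sorted with cumulative weight:
  x=0 (Alpha, w=80) cum 80
  x=1 (Delta, w=70) cum 150
  x=1 (Beta, w=250) cum 400  ← median
  x=9 (Epsilon, w=45) cum 445
  x=11 (Zeta, w=100) cum 545
  x=18 (Gamma, w=45) cum 590
⇒ x* = 1
y-coordinate, sorted with cumulative weight:
  y=3 (Zeta, w=100) cum 100
  y=9 (Beta, w=250) cum 350  ← median
  y=11 (Epsilon, w=45) cum 395
  y=13 (Delta, w=70) cum 465
  y=16 (Gamma, w=45) cum 510
  y=17 (Alpha, w=80) cum 590
⇒ y* = 9

(1, 9)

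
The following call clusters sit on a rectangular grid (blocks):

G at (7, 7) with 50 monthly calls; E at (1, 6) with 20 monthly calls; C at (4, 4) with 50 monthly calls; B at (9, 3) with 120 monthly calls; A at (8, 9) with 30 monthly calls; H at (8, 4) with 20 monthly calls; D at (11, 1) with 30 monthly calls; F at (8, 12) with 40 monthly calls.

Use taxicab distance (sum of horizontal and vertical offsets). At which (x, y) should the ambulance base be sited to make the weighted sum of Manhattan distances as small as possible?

Manhattan distance separates: Σwᵢ(|x−xᵢ|+|y−yᵢ|) = Σwᵢ|x−xᵢ| + Σwᵢ|y−yᵢ|, so x and y are optimised independently as 1-D weighted medians.
Total weight W = 360; half = 180.
x-coordinate, sorted with cumulative weight:
  x=1 (E, w=20) cum 20
  x=4 (C, w=50) cum 70
  x=7 (G, w=50) cum 120
  x=8 (A, w=30) cum 150
  x=8 (H, w=20) cum 170
  x=8 (F, w=40) cum 210  ← median
  x=9 (B, w=120) cum 330
  x=11 (D, w=30) cum 360
⇒ x* = 8
y-coordinate, sorted with cumulative weight:
  y=1 (D, w=30) cum 30
  y=3 (B, w=120) cum 150
  y=4 (C, w=50) cum 200  ← median
  y=4 (H, w=20) cum 220
  y=6 (E, w=20) cum 240
  y=7 (G, w=50) cum 290
  y=9 (A, w=30) cum 320
  y=12 (F, w=40) cum 360
⇒ y* = 4

(8, 4)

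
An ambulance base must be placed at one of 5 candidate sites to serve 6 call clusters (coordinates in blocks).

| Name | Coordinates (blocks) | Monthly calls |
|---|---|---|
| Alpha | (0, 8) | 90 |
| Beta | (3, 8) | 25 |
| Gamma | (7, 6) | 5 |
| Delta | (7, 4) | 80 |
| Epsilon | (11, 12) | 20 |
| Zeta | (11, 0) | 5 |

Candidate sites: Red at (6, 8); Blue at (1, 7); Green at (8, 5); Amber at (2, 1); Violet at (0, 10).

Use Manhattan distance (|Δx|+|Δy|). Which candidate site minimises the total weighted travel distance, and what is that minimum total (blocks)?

Red, total 1275 blocks

Total weighted distance at each candidate:
  Red (6, 8): total = 1275
  Blue (1, 7): total = 1395
  Green (8, 5): total = 1600
  Amber (2, 1): total = 2150
  Violet (0, 10): total = 1765
Minimum is at Red with total 1275 blocks.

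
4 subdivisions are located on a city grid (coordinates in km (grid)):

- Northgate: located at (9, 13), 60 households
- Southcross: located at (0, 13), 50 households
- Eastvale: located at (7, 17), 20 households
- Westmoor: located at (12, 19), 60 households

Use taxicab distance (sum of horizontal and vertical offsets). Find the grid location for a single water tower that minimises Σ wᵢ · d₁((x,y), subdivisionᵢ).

Manhattan distance separates: Σwᵢ(|x−xᵢ|+|y−yᵢ|) = Σwᵢ|x−xᵢ| + Σwᵢ|y−yᵢ|, so x and y are optimised independently as 1-D weighted medians.
Total weight W = 190; half = 95.
x-coordinate, sorted with cumulative weight:
  x=0 (Southcross, w=50) cum 50
  x=7 (Eastvale, w=20) cum 70
  x=9 (Northgate, w=60) cum 130  ← median
  x=12 (Westmoor, w=60) cum 190
⇒ x* = 9
y-coordinate, sorted with cumulative weight:
  y=13 (Northgate, w=60) cum 60
  y=13 (Southcross, w=50) cum 110  ← median
  y=17 (Eastvale, w=20) cum 130
  y=19 (Westmoor, w=60) cum 190
⇒ y* = 13

(9, 13)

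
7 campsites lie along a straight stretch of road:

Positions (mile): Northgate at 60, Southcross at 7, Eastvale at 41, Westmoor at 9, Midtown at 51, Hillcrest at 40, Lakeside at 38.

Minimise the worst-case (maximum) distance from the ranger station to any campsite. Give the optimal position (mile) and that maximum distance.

The 1-center on a line is the midpoint of the two extreme points: leftmost at 7, rightmost at 60.
Optimal location = (7 + 60)/2 = 33.5; maximum distance = (60 − 7)/2 = 26.5.

location 33.5, max distance 26.5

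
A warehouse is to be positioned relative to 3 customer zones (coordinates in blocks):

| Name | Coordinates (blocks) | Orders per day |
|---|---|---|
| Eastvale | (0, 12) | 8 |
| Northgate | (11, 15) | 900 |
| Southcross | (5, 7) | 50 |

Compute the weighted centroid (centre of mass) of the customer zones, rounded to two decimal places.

(10.59, 14.56)

The minimiser of Σwᵢ‖p−pᵢ‖² is the weighted centroid p* = (Σwᵢpᵢ)/(Σwᵢ).
Σwᵢ = 958.
Σwᵢxᵢ = 8·0 + 900·11 + 50·5 = 10150.
Σwᵢyᵢ = 8·12 + 900·15 + 50·7 = 13946.
x* = 10150/958 = 10.59, y* = 13946/958 = 14.56.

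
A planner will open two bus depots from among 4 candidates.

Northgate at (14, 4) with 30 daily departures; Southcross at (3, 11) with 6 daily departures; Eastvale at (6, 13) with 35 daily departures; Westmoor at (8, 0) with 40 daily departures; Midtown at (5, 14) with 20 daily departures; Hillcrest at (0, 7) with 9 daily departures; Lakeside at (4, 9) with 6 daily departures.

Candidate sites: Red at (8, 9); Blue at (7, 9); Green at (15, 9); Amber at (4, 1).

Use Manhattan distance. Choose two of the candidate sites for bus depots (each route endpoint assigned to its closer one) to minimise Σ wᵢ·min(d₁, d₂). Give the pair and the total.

{Blue, Amber}, total 1010

Evaluate every pair (each demand assigned to the nearer of the two):
  {Blue, Amber}: total = 1010
  {Blue, Green}: total = 1030
  {Red, Amber}: total = 1056
  {Red, Green}: total = 1066
  {Red, Blue}: total = 1140
  {Green, Amber}: total = 1319
Best pair: {Blue, Amber} with total 1010.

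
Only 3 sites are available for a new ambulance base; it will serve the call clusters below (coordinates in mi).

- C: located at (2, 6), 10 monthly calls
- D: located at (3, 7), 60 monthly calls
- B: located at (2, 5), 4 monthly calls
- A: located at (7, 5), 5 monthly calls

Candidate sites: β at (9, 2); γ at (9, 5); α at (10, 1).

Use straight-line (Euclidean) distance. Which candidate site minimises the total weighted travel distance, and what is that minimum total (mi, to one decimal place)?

γ, total 488.2 mi

Total weighted distance at each candidate:
  β (9, 2): total = 597.7
  γ (9, 5): total = 488.2
  α (10, 1): total = 708.3
Minimum is at γ with total 488.2 mi.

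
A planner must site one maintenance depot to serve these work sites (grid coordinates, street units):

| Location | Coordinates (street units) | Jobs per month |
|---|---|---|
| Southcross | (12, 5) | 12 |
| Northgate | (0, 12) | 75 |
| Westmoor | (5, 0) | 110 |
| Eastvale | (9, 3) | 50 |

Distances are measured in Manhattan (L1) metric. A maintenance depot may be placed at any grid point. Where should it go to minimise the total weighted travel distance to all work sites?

(5, 3)

Manhattan distance separates: Σwᵢ(|x−xᵢ|+|y−yᵢ|) = Σwᵢ|x−xᵢ| + Σwᵢ|y−yᵢ|, so x and y are optimised independently as 1-D weighted medians.
Total weight W = 247; half = 123.5.
x-coordinate, sorted with cumulative weight:
  x=0 (Northgate, w=75) cum 75
  x=5 (Westmoor, w=110) cum 185  ← median
  x=9 (Eastvale, w=50) cum 235
  x=12 (Southcross, w=12) cum 247
⇒ x* = 5
y-coordinate, sorted with cumulative weight:
  y=0 (Westmoor, w=110) cum 110
  y=3 (Eastvale, w=50) cum 160  ← median
  y=5 (Southcross, w=12) cum 172
  y=12 (Northgate, w=75) cum 247
⇒ y* = 3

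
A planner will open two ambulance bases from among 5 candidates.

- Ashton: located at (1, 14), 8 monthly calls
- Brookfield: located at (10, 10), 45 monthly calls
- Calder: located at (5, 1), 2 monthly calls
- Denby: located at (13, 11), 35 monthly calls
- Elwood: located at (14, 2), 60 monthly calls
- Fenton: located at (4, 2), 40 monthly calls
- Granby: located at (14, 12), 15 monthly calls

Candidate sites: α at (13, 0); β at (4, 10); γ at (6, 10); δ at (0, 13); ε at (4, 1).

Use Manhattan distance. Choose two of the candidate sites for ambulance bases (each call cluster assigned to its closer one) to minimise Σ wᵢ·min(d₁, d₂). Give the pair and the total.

Evaluate every pair (each demand assigned to the nearer of the two):
  {α, γ}: total = 1280
  {α, β}: total = 1374
  {γ, ε}: total = 1384
  {α, ε}: total = 1515
  {β, ε}: total = 1558
  {α, δ}: total = 1819
  {β, γ}: total = 1966
  {γ, δ}: total = 2006
  {δ, ε}: total = 2053
  {β, δ}: total = 2236
Best pair: {α, γ} with total 1280.

{α, γ}, total 1280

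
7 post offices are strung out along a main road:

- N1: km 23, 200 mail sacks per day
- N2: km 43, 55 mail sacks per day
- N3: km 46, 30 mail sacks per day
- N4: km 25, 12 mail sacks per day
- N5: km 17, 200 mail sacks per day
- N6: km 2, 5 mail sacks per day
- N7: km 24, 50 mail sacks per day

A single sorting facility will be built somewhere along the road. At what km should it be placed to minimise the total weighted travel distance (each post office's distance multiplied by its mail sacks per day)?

x = 23

For a sum of weighted absolute distances on a line, the optimum is the weighted median (not the mean). Total weight W = 552; half-weight = 276.
Sort by position and accumulate weight:
  km 2 (N6, w=5) → cum 5
  km 17 (N5, w=200) → cum 205
  km 23 (N1, w=200) → cum 405  ≥ 276 → median here
  km 24 (N7, w=50) → cum 455
  km 25 (N4, w=12) → cum 467
  km 43 (N2, w=55) → cum 522
  km 46 (N3, w=30) → cum 552
Optimal location: km 23.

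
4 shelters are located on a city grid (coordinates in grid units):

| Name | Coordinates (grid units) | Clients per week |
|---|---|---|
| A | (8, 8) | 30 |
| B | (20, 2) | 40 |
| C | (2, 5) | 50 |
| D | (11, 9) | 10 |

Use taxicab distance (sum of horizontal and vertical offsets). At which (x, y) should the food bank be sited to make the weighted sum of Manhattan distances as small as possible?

Manhattan distance separates: Σwᵢ(|x−xᵢ|+|y−yᵢ|) = Σwᵢ|x−xᵢ| + Σwᵢ|y−yᵢ|, so x and y are optimised independently as 1-D weighted medians.
Total weight W = 130; half = 65.
x-coordinate, sorted with cumulative weight:
  x=2 (C, w=50) cum 50
  x=8 (A, w=30) cum 80  ← median
  x=11 (D, w=10) cum 90
  x=20 (B, w=40) cum 130
⇒ x* = 8
y-coordinate, sorted with cumulative weight:
  y=2 (B, w=40) cum 40
  y=5 (C, w=50) cum 90  ← median
  y=8 (A, w=30) cum 120
  y=9 (D, w=10) cum 130
⇒ y* = 5

(8, 5)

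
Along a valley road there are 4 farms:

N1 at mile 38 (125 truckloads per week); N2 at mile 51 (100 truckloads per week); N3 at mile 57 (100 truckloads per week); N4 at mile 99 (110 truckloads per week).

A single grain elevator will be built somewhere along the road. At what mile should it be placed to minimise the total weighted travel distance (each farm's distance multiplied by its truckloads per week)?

For a sum of weighted absolute distances on a line, the optimum is the weighted median (not the mean). Total weight W = 435; half-weight = 217.5.
Sort by position and accumulate weight:
  mile 38 (N1, w=125) → cum 125
  mile 51 (N2, w=100) → cum 225  ≥ 217.5 → median here
  mile 57 (N3, w=100) → cum 325
  mile 99 (N4, w=110) → cum 435
Optimal location: mile 51.

x = 51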